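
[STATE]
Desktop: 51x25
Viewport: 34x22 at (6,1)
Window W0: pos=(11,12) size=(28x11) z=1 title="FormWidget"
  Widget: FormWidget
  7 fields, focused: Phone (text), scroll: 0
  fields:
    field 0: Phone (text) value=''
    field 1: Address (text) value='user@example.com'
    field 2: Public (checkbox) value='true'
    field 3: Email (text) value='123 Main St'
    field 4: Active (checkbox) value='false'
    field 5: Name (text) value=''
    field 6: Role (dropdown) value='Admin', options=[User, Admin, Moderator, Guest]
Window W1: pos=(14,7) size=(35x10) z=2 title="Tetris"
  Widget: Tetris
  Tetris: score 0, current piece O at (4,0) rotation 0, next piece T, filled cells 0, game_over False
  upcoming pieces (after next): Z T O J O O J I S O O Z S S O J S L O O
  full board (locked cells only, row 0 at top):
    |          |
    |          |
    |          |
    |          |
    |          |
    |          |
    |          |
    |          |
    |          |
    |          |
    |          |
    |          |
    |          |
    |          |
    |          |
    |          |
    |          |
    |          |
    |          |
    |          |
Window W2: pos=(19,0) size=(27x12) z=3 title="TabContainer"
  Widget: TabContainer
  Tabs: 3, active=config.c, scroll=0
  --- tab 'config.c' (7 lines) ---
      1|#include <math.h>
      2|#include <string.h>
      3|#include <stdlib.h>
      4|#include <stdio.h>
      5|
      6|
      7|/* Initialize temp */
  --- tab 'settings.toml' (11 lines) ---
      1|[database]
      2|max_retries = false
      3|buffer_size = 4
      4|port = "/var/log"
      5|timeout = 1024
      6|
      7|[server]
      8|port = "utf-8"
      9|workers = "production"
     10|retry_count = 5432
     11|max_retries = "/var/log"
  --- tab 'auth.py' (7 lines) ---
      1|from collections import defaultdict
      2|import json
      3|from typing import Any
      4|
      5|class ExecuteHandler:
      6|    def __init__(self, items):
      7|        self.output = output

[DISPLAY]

             ┃ TabContainer       
             ┠────────────────────
             ┃[config.c]│ settings
             ┃────────────────────
             ┃#include <math.h>   
             ┃#include <string.h> 
        ┏━━━━┃#include <stdlib.h> 
        ┃ Tet┃#include <stdio.h>  
        ┠────┃                    
        ┃    ┃                    
        ┃    ┗━━━━━━━━━━━━━━━━━━━━
     ┏━━┃          │▒▒▒           
     ┃ F┃          │              
     ┠──┃          │              
     ┃> ┃          │              
     ┃  ┗━━━━━━━━━━━━━━━━━━━━━━━━━
     ┃  Public:     [x]         ┃ 
     ┃  Email:      [123 Main S]┃ 
     ┃  Active:     [ ]         ┃ 
     ┃  Name:       [          ]┃ 
     ┃  Role:       [Admin    ▼]┃ 
     ┗━━━━━━━━━━━━━━━━━━━━━━━━━━┛ 


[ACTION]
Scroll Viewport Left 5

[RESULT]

                  ┃ TabContainer  
                  ┠───────────────
                  ┃[config.c]│ set
                  ┃───────────────
                  ┃#include <math.
                  ┃#include <strin
             ┏━━━━┃#include <stdli
             ┃ Tet┃#include <stdio
             ┠────┃               
             ┃    ┃               
             ┃    ┗━━━━━━━━━━━━━━━
          ┏━━┃          │▒▒▒      
          ┃ F┃          │         
          ┠──┃          │         
          ┃> ┃          │         
          ┃  ┗━━━━━━━━━━━━━━━━━━━━
          ┃  Public:     [x]      
          ┃  Email:      [123 Main
          ┃  Active:     [ ]      
          ┃  Name:       [        
          ┃  Role:       [Admin   
          ┗━━━━━━━━━━━━━━━━━━━━━━━


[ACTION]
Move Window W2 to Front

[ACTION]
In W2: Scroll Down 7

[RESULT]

                  ┃ TabContainer  
                  ┠───────────────
                  ┃[config.c]│ set
                  ┃───────────────
                  ┃/* Initialize t
                  ┃               
             ┏━━━━┃               
             ┃ Tet┃               
             ┠────┃               
             ┃    ┃               
             ┃    ┗━━━━━━━━━━━━━━━
          ┏━━┃          │▒▒▒      
          ┃ F┃          │         
          ┠──┃          │         
          ┃> ┃          │         
          ┃  ┗━━━━━━━━━━━━━━━━━━━━
          ┃  Public:     [x]      
          ┃  Email:      [123 Main
          ┃  Active:     [ ]      
          ┃  Name:       [        
          ┃  Role:       [Admin   
          ┗━━━━━━━━━━━━━━━━━━━━━━━


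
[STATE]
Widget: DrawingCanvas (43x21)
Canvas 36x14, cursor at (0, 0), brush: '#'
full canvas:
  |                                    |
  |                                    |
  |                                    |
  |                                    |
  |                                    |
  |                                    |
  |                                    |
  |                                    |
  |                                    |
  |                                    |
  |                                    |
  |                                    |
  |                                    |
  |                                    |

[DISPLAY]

+                                          
                                           
                                           
                                           
                                           
                                           
                                           
                                           
                                           
                                           
                                           
                                           
                                           
                                           
                                           
                                           
                                           
                                           
                                           
                                           
                                           


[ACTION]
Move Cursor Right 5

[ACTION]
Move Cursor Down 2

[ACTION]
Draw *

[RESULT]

                                           
                                           
     *                                     
                                           
                                           
                                           
                                           
                                           
                                           
                                           
                                           
                                           
                                           
                                           
                                           
                                           
                                           
                                           
                                           
                                           
                                           


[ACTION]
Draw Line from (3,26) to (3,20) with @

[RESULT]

                                           
                                           
     *                                     
                    @@@@@@@                
                                           
                                           
                                           
                                           
                                           
                                           
                                           
                                           
                                           
                                           
                                           
                                           
                                           
                                           
                                           
                                           
                                           


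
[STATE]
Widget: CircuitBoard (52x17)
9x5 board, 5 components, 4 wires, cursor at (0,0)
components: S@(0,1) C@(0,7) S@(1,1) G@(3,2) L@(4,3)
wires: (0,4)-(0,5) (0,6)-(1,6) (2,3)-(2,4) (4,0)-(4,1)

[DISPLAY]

   0 1 2 3 4 5 6 7 8                                
0  [.]  S           · ─ ·   ·   C                   
                            │                       
1       S                   ·                       
                                                    
2               · ─ ·                               
                                                    
3           G                                       
                                                    
4   · ─ ·       L                                   
Cursor: (0,0)                                       
                                                    
                                                    
                                                    
                                                    
                                                    
                                                    


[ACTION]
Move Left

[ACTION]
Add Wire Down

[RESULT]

   0 1 2 3 4 5 6 7 8                                
0  [.]  S           · ─ ·   ·   C                   
    │                       │                       
1   ·   S                   ·                       
                                                    
2               · ─ ·                               
                                                    
3           G                                       
                                                    
4   · ─ ·       L                                   
Cursor: (0,0)                                       
                                                    
                                                    
                                                    
                                                    
                                                    
                                                    


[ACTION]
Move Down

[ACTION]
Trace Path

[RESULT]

   0 1 2 3 4 5 6 7 8                                
0   ·   S           · ─ ·   ·   C                   
    │                       │                       
1  [.]  S                   ·                       
                                                    
2               · ─ ·                               
                                                    
3           G                                       
                                                    
4   · ─ ·       L                                   
Cursor: (1,0)  Trace: Path with 2 nodes, no componen
                                                    
                                                    
                                                    
                                                    
                                                    
                                                    


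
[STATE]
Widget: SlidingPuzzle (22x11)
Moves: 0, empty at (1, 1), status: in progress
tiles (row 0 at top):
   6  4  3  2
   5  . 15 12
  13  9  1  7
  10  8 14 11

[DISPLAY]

┌────┬────┬────┬────┐ 
│  6 │  4 │  3 │  2 │ 
├────┼────┼────┼────┤ 
│  5 │    │ 15 │ 12 │ 
├────┼────┼────┼────┤ 
│ 13 │  9 │  1 │  7 │ 
├────┼────┼────┼────┤ 
│ 10 │  8 │ 14 │ 11 │ 
└────┴────┴────┴────┘ 
Moves: 0              
                      


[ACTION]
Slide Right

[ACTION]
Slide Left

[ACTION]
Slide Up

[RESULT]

┌────┬────┬────┬────┐ 
│  6 │  4 │  3 │  2 │ 
├────┼────┼────┼────┤ 
│  5 │  9 │ 15 │ 12 │ 
├────┼────┼────┼────┤ 
│ 13 │    │  1 │  7 │ 
├────┼────┼────┼────┤ 
│ 10 │  8 │ 14 │ 11 │ 
└────┴────┴────┴────┘ 
Moves: 3              
                      


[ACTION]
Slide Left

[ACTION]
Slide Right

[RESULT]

┌────┬────┬────┬────┐ 
│  6 │  4 │  3 │  2 │ 
├────┼────┼────┼────┤ 
│  5 │  9 │ 15 │ 12 │ 
├────┼────┼────┼────┤ 
│ 13 │    │  1 │  7 │ 
├────┼────┼────┼────┤ 
│ 10 │  8 │ 14 │ 11 │ 
└────┴────┴────┴────┘ 
Moves: 5              
                      


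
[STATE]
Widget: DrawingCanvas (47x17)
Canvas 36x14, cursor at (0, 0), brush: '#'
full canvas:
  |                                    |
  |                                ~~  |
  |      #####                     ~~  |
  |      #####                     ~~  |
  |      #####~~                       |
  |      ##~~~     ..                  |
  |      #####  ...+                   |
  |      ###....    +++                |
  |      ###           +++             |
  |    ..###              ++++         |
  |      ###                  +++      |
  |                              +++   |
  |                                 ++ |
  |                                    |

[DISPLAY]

+                                              
                                ~~             
      #####                     ~~             
      #####                     ~~             
      #####~~                                  
      ##~~~     ..                             
      #####  ...+                              
      ###....    +++                           
      ###           +++                        
    ..###              ++++                    
      ###                  +++                 
                              +++              
                                 ++            
                                               
                                               
                                               
                                               


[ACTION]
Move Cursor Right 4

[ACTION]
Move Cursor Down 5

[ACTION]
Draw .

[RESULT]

                                               
                                ~~             
      #####                     ~~             
      #####                     ~~             
      #####~~                                  
    . ##~~~     ..                             
      #####  ...+                              
      ###....    +++                           
      ###           +++                        
    ..###              ++++                    
      ###                  +++                 
                              +++              
                                 ++            
                                               
                                               
                                               
                                               


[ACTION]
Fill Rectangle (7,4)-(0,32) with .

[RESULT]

    .............................              
    .............................~             
    .............................~             
    .............................~             
    .............................              
    .............................              
    .............................              
    .............................              
      ###           +++                        
    ..###              ++++                    
      ###                  +++                 
                              +++              
                                 ++            
                                               
                                               
                                               
                                               


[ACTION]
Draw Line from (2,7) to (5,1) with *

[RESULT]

    .............................              
    .............................~             
    ..**.........................~             
    **...........................~             
  **.............................              
 *  .............................              
    .............................              
    .............................              
      ###           +++                        
    ..###              ++++                    
      ###                  +++                 
                              +++              
                                 ++            
                                               
                                               
                                               
                                               


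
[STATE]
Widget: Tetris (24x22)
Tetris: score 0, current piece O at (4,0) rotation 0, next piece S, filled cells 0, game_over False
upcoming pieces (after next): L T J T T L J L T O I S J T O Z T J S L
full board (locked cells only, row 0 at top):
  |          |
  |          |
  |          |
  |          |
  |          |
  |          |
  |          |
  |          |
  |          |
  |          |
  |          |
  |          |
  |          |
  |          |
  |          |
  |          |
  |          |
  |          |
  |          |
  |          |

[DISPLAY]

    ▓▓    │Next:        
    ▓▓    │ ░░          
          │░░           
          │             
          │             
          │             
          │Score:       
          │0            
          │             
          │             
          │             
          │             
          │             
          │             
          │             
          │             
          │             
          │             
          │             
          │             
          │             
          │             


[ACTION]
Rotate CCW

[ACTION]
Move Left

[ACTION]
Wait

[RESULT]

          │Next:        
   ▓▓     │ ░░          
   ▓▓     │░░           
          │             
          │             
          │             
          │Score:       
          │0            
          │             
          │             
          │             
          │             
          │             
          │             
          │             
          │             
          │             
          │             
          │             
          │             
          │             
          │             


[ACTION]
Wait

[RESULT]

          │Next:        
          │ ░░          
   ▓▓     │░░           
   ▓▓     │             
          │             
          │             
          │Score:       
          │0            
          │             
          │             
          │             
          │             
          │             
          │             
          │             
          │             
          │             
          │             
          │             
          │             
          │             
          │             


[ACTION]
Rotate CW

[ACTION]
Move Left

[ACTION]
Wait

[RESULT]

          │Next:        
          │ ░░          
          │░░           
  ▓▓      │             
  ▓▓      │             
          │             
          │Score:       
          │0            
          │             
          │             
          │             
          │             
          │             
          │             
          │             
          │             
          │             
          │             
          │             
          │             
          │             
          │             


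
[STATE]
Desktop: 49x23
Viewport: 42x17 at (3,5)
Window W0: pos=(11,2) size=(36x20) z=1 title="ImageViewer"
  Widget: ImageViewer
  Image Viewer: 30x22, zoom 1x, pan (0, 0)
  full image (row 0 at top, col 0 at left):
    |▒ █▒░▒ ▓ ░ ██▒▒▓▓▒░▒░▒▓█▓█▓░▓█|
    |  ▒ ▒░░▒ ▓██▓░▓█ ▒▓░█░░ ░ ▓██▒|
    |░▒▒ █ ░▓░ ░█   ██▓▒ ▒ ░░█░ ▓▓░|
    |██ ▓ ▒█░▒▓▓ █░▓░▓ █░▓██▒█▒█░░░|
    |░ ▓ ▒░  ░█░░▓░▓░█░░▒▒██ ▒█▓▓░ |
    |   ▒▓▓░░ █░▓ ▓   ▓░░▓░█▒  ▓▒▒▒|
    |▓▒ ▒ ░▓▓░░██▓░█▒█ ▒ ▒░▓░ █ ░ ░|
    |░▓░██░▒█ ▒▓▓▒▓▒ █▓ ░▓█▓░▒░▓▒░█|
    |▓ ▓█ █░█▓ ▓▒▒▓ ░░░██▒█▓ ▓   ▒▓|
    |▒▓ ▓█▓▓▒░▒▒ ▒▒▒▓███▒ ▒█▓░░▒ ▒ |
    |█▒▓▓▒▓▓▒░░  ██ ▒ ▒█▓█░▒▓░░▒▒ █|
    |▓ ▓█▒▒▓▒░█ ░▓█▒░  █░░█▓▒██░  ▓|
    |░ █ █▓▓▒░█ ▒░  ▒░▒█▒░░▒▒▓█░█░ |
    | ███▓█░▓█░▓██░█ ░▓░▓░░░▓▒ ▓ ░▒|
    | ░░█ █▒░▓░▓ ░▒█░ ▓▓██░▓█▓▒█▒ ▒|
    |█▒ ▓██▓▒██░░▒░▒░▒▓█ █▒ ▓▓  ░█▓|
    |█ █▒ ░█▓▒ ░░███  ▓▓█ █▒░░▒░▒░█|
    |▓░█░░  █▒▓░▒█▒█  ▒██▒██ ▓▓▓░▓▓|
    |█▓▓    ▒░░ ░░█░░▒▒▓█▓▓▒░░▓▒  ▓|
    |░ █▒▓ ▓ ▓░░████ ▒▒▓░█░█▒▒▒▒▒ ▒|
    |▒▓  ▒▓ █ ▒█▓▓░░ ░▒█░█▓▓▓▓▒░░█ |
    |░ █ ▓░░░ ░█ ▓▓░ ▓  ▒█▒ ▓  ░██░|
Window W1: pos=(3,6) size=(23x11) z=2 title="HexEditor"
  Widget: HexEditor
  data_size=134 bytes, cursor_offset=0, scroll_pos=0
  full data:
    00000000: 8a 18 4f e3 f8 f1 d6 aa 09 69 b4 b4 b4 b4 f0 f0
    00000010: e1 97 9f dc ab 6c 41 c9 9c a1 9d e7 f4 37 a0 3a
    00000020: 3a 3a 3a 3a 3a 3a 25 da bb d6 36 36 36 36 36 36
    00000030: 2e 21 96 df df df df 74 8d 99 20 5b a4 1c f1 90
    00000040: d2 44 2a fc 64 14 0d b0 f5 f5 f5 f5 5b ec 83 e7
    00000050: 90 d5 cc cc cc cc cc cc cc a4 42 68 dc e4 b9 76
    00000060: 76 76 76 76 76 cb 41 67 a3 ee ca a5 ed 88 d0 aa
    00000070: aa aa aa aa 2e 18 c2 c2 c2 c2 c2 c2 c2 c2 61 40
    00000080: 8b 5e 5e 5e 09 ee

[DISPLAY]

        ┃▒ █▒░▒ ▓ ░ ██▒▒▓▓▒░▒░▒▓█▓█▓░▓█   
┏━━━━━━━━━━━━━━━━━━━━━┓▓█ ▒▓░█░░ ░ ▓██▒   
┃ HexEditor           ┃ ██▓▒ ▒ ░░█░ ▓▓░   
┠─────────────────────┨▓░▓ █░▓██▒█▒█░░░   
┃00000000  8A 18 4f e3┃▓░█░░▒▒██ ▒█▓▓░    
┃00000010  e1 97 9f dc┃   ▓░░▓░█▒  ▓▒▒▒   
┃00000020  3a 3a 3a 3a┃█▒█ ▒ ▒░▓░ █ ░ ░   
┃00000030  2e 21 96 df┃▒ █▓ ░▓█▓░▒░▓▒░█   
┃00000040  d2 44 2a fc┃ ░░░██▒█▓ ▓   ▒▓   
┃00000050  90 d5 cc cc┃▒▓███▒ ▒█▓░░▒ ▒    
┃00000060  76 76 76 76┃ ▒ ▒█▓█░▒▓░░▒▒ █   
┗━━━━━━━━━━━━━━━━━━━━━┛▒░  █░░█▓▒██░  ▓   
        ┃░ █ █▓▓▒░█ ▒░  ▒░▒█▒░░▒▒▓█░█░    
        ┃ ███▓█░▓█░▓██░█ ░▓░▓░░░▓▒ ▓ ░▒   
        ┃ ░░█ █▒░▓░▓ ░▒█░ ▓▓██░▓█▓▒█▒ ▒   
        ┃█▒ ▓██▓▒██░░▒░▒░▒▓█ █▒ ▓▓  ░█▓   
        ┗━━━━━━━━━━━━━━━━━━━━━━━━━━━━━━━━━


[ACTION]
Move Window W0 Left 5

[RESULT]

   ┃▒ █▒░▒ ▓ ░ ██▒▒▓▓▒░▒░▒▓█▓█▓░▓█    ┃   
┏━━━━━━━━━━━━━━━━━━━━━┓░█░░ ░ ▓██▒    ┃   
┃ HexEditor           ┃ ▒ ░░█░ ▓▓░    ┃   
┠─────────────────────┨░▓██▒█▒█░░░    ┃   
┃00000000  8A 18 4f e3┃▒▒██ ▒█▓▓░     ┃   
┃00000010  e1 97 9f dc┃░▓░█▒  ▓▒▒▒    ┃   
┃00000020  3a 3a 3a 3a┃ ▒░▓░ █ ░ ░    ┃   
┃00000030  2e 21 96 df┃░▓█▓░▒░▓▒░█    ┃   
┃00000040  d2 44 2a fc┃█▒█▓ ▓   ▒▓    ┃   
┃00000050  90 d5 cc cc┃▒ ▒█▓░░▒ ▒     ┃   
┃00000060  76 76 76 76┃▓█░▒▓░░▒▒ █    ┃   
┗━━━━━━━━━━━━━━━━━━━━━┛░░█▓▒██░  ▓    ┃   
   ┃░ █ █▓▓▒░█ ▒░  ▒░▒█▒░░▒▒▓█░█░     ┃   
   ┃ ███▓█░▓█░▓██░█ ░▓░▓░░░▓▒ ▓ ░▒    ┃   
   ┃ ░░█ █▒░▓░▓ ░▒█░ ▓▓██░▓█▓▒█▒ ▒    ┃   
   ┃█▒ ▓██▓▒██░░▒░▒░▒▓█ █▒ ▓▓  ░█▓    ┃   
   ┗━━━━━━━━━━━━━━━━━━━━━━━━━━━━━━━━━━┛   


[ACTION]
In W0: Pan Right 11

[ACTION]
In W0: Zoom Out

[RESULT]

   ┃██▒▒▓▓▒░▒░▒▓█▓█▓░▓█               ┃   
┏━━━━━━━━━━━━━━━━━━━━━┓               ┃   
┃ HexEditor           ┃               ┃   
┠─────────────────────┨               ┃   
┃00000000  8A 18 4f e3┃               ┃   
┃00000010  e1 97 9f dc┃               ┃   
┃00000020  3a 3a 3a 3a┃               ┃   
┃00000030  2e 21 96 df┃               ┃   
┃00000040  d2 44 2a fc┃               ┃   
┃00000050  90 d5 cc cc┃               ┃   
┃00000060  76 76 76 76┃               ┃   
┗━━━━━━━━━━━━━━━━━━━━━┛               ┃   
   ┃▒░  ▒░▒█▒░░▒▒▓█░█░                ┃   
   ┃██░█ ░▓░▓░░░▓▒ ▓ ░▒               ┃   
   ┃ ░▒█░ ▓▓██░▓█▓▒█▒ ▒               ┃   
   ┃░▒░▒░▒▓█ █▒ ▓▓  ░█▓               ┃   
   ┗━━━━━━━━━━━━━━━━━━━━━━━━━━━━━━━━━━┛   


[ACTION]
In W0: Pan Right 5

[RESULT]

   ┃▓▒░▒░▒▓█▓█▓░▓█                    ┃   
┏━━━━━━━━━━━━━━━━━━━━━┓               ┃   
┃ HexEditor           ┃               ┃   
┠─────────────────────┨               ┃   
┃00000000  8A 18 4f e3┃               ┃   
┃00000010  e1 97 9f dc┃               ┃   
┃00000020  3a 3a 3a 3a┃               ┃   
┃00000030  2e 21 96 df┃               ┃   
┃00000040  d2 44 2a fc┃               ┃   
┃00000050  90 d5 cc cc┃               ┃   
┃00000060  76 76 76 76┃               ┃   
┗━━━━━━━━━━━━━━━━━━━━━┛               ┃   
   ┃░▒█▒░░▒▒▓█░█░                     ┃   
   ┃░▓░▓░░░▓▒ ▓ ░▒                    ┃   
   ┃ ▓▓██░▓█▓▒█▒ ▒                    ┃   
   ┃▒▓█ █▒ ▓▓  ░█▓                    ┃   
   ┗━━━━━━━━━━━━━━━━━━━━━━━━━━━━━━━━━━┛   


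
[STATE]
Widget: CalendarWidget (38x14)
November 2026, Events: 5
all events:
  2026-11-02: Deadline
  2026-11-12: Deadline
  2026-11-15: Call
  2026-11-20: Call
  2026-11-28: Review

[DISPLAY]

            November 2026             
Mo Tu We Th Fr Sa Su                  
                   1                  
 2*  3  4  5  6  7  8                 
 9 10 11 12* 13 14 15*                
16 17 18 19 20* 21 22                 
23 24 25 26 27 28* 29                 
30                                    
                                      
                                      
                                      
                                      
                                      
                                      


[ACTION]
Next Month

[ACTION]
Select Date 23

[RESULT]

            December 2026             
Mo Tu We Th Fr Sa Su                  
    1  2  3  4  5  6                  
 7  8  9 10 11 12 13                  
14 15 16 17 18 19 20                  
21 22 [23] 24 25 26 27                
28 29 30 31                           
                                      
                                      
                                      
                                      
                                      
                                      
                                      


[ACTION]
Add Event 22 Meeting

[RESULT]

            December 2026             
Mo Tu We Th Fr Sa Su                  
    1  2  3  4  5  6                  
 7  8  9 10 11 12 13                  
14 15 16 17 18 19 20                  
21 22* [23] 24 25 26 27               
28 29 30 31                           
                                      
                                      
                                      
                                      
                                      
                                      
                                      


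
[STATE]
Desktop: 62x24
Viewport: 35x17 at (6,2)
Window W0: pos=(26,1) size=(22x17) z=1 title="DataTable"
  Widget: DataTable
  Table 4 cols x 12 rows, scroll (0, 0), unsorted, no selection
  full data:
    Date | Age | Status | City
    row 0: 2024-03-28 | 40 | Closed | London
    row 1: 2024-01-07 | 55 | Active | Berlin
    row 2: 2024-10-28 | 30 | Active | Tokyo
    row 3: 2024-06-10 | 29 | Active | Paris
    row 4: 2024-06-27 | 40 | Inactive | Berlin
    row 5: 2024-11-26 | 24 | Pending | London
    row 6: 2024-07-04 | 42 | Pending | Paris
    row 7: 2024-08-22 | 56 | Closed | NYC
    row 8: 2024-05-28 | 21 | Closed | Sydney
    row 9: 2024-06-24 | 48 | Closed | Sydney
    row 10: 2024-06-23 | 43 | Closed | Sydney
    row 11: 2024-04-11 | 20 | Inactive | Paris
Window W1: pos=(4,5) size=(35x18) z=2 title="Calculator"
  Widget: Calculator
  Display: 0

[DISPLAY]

                    ┃ DataTable    
                    ┠──────────────
                    ┃Date      │Age
━━━━━━━━━━━━━━━━━━━━━━━━━━━━━━━━┓──
Calculator                      ┃0 
────────────────────────────────┨5 
                               0┃0 
───┬───┬───┬───┐                ┃9 
 7 │ 8 │ 9 │ ÷ │                ┃0 
───┼───┼───┼───┤                ┃4 
 4 │ 5 │ 6 │ × │                ┃2 
───┼───┼───┼───┤                ┃6 
 1 │ 2 │ 3 │ - │                ┃1 
───┼───┼───┼───┤                ┃8 
 0 │ . │ = │ + │                ┃3 
───┼───┼───┼───┤                ┃━━
 C │ MC│ MR│ M+│                ┃  


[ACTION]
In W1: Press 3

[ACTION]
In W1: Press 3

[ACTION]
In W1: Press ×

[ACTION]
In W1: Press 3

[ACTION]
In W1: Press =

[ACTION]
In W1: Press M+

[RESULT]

                    ┃ DataTable    
                    ┠──────────────
                    ┃Date      │Age
━━━━━━━━━━━━━━━━━━━━━━━━━━━━━━━━┓──
Calculator                      ┃0 
────────────────────────────────┨5 
                              99┃0 
───┬───┬───┬───┐                ┃9 
 7 │ 8 │ 9 │ ÷ │                ┃0 
───┼───┼───┼───┤                ┃4 
 4 │ 5 │ 6 │ × │                ┃2 
───┼───┼───┼───┤                ┃6 
 1 │ 2 │ 3 │ - │                ┃1 
───┼───┼───┼───┤                ┃8 
 0 │ . │ = │ + │                ┃3 
───┼───┼───┼───┤                ┃━━
 C │ MC│ MR│ M+│                ┃  


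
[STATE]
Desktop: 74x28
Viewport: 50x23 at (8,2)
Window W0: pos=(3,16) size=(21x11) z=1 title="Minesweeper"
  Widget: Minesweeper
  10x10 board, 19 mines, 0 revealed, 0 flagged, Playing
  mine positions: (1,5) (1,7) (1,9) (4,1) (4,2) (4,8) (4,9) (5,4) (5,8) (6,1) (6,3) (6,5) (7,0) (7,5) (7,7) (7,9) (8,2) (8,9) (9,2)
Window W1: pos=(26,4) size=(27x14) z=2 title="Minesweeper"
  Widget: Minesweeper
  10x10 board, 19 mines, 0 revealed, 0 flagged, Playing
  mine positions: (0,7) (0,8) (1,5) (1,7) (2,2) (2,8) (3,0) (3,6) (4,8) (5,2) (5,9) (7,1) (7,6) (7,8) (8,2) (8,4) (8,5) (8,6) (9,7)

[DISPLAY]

                                                  
                                                  
                  ┏━━━━━━━━━━━━━━━━━━━━━━━━━┓     
                  ┃ Minesweeper             ┃     
                  ┠─────────────────────────┨     
                  ┃■■■■■■■■■■               ┃     
                  ┃■■■■■■■■■■               ┃     
                  ┃■■■■■■■■■■               ┃     
                  ┃■■■■■■■■■■               ┃     
                  ┃■■■■■■■■■■               ┃     
                  ┃■■■■■■■■■■               ┃     
                  ┃■■■■■■■■■■               ┃     
                  ┃■■■■■■■■■■               ┃     
                  ┃■■■■■■■■■■               ┃     
━━━━━━━━━━━━━━━┓  ┃■■■■■■■■■■               ┃     
esweeper       ┃  ┗━━━━━━━━━━━━━━━━━━━━━━━━━┛     
───────────────┨                                  
■■■■■■         ┃                                  
■■■■■■         ┃                                  
■■■■■■         ┃                                  
■■■■■■         ┃                                  
■■■■■■         ┃                                  
■■■■■■         ┃                                  


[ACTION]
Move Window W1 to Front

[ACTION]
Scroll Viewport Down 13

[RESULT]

                  ┃ Minesweeper             ┃     
                  ┠─────────────────────────┨     
                  ┃■■■■■■■■■■               ┃     
                  ┃■■■■■■■■■■               ┃     
                  ┃■■■■■■■■■■               ┃     
                  ┃■■■■■■■■■■               ┃     
                  ┃■■■■■■■■■■               ┃     
                  ┃■■■■■■■■■■               ┃     
                  ┃■■■■■■■■■■               ┃     
                  ┃■■■■■■■■■■               ┃     
                  ┃■■■■■■■■■■               ┃     
━━━━━━━━━━━━━━━┓  ┃■■■■■■■■■■               ┃     
esweeper       ┃  ┗━━━━━━━━━━━━━━━━━━━━━━━━━┛     
───────────────┨                                  
■■■■■■         ┃                                  
■■■■■■         ┃                                  
■■■■■■         ┃                                  
■■■■■■         ┃                                  
■■■■■■         ┃                                  
■■■■■■         ┃                                  
■■■■■■         ┃                                  
━━━━━━━━━━━━━━━┛                                  
                                                  


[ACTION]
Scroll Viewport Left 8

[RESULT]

                          ┃ Minesweeper           
                          ┠───────────────────────
                          ┃■■■■■■■■■■             
                          ┃■■■■■■■■■■             
                          ┃■■■■■■■■■■             
                          ┃■■■■■■■■■■             
                          ┃■■■■■■■■■■             
                          ┃■■■■■■■■■■             
                          ┃■■■■■■■■■■             
                          ┃■■■■■■■■■■             
                          ┃■■■■■■■■■■             
   ┏━━━━━━━━━━━━━━━━━━━┓  ┃■■■■■■■■■■             
   ┃ Minesweeper       ┃  ┗━━━━━━━━━━━━━━━━━━━━━━━
   ┠───────────────────┨                          
   ┃■■■■■■■■■■         ┃                          
   ┃■■■■■■■■■■         ┃                          
   ┃■■■■■■■■■■         ┃                          
   ┃■■■■■■■■■■         ┃                          
   ┃■■■■■■■■■■         ┃                          
   ┃■■■■■■■■■■         ┃                          
   ┃■■■■■■■■■■         ┃                          
   ┗━━━━━━━━━━━━━━━━━━━┛                          
                                                  


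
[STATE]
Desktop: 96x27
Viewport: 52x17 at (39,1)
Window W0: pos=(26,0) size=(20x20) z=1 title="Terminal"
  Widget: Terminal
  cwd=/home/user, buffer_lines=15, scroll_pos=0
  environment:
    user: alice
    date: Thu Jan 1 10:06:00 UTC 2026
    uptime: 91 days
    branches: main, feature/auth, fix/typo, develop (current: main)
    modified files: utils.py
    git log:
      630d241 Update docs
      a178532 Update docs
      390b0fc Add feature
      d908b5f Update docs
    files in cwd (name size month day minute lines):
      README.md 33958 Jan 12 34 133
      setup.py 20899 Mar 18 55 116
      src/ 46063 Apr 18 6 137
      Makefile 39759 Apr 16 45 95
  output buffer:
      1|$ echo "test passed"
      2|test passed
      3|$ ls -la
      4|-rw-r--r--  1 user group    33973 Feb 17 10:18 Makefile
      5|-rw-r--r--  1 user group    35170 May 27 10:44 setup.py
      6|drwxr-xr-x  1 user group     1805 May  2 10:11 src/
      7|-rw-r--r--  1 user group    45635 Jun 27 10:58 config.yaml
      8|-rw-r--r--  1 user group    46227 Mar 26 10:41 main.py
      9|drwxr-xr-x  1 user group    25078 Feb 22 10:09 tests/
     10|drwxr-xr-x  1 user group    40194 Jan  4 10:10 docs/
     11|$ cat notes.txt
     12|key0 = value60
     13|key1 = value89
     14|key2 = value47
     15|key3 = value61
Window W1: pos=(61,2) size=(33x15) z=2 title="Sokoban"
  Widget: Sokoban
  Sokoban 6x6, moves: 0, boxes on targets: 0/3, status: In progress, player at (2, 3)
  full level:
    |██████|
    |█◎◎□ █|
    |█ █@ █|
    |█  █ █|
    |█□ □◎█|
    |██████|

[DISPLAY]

      ┃                                             
──────┨               ┏━━━━━━━━━━━━━━━━━━━━━━━━━━━━━
 passe┃               ┃ Sokoban                     
      ┃               ┠─────────────────────────────
      ┃               ┃██████                       
1 user┃               ┃█◎◎□ █                       
1 user┃               ┃█ █@ █                       
1 user┃               ┃█  █ █                       
1 user┃               ┃█□ □◎█                       
1 user┃               ┃██████                       
1 user┃               ┃Moves: 0  0/3                
1 user┃               ┃                             
txt   ┃               ┃                             
60    ┃               ┃                             
89    ┃               ┃                             
47    ┃               ┗━━━━━━━━━━━━━━━━━━━━━━━━━━━━━
61    ┃                                             


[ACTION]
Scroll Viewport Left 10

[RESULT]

erminal         ┃                                   
────────────────┨               ┏━━━━━━━━━━━━━━━━━━━
echo "test passe┃               ┃ Sokoban           
st passed       ┃               ┠───────────────────
ls -la          ┃               ┃██████             
w-r--r--  1 user┃               ┃█◎◎□ █             
w-r--r--  1 user┃               ┃█ █@ █             
wxr-xr-x  1 user┃               ┃█  █ █             
w-r--r--  1 user┃               ┃█□ □◎█             
w-r--r--  1 user┃               ┃██████             
wxr-xr-x  1 user┃               ┃Moves: 0  0/3      
wxr-xr-x  1 user┃               ┃                   
cat notes.txt   ┃               ┃                   
y0 = value60    ┃               ┃                   
y1 = value89    ┃               ┃                   
y2 = value47    ┃               ┗━━━━━━━━━━━━━━━━━━━
y3 = value61    ┃                                   


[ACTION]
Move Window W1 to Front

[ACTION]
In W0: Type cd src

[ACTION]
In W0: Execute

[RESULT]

erminal         ┃                                   
────────────────┨               ┏━━━━━━━━━━━━━━━━━━━
ls -la          ┃               ┃ Sokoban           
w-r--r--  1 user┃               ┠───────────────────
w-r--r--  1 user┃               ┃██████             
wxr-xr-x  1 user┃               ┃█◎◎□ █             
w-r--r--  1 user┃               ┃█ █@ █             
w-r--r--  1 user┃               ┃█  █ █             
wxr-xr-x  1 user┃               ┃█□ □◎█             
wxr-xr-x  1 user┃               ┃██████             
cat notes.txt   ┃               ┃Moves: 0  0/3      
y0 = value60    ┃               ┃                   
y1 = value89    ┃               ┃                   
y2 = value47    ┃               ┃                   
y3 = value61    ┃               ┃                   
cd src          ┃               ┗━━━━━━━━━━━━━━━━━━━
                ┃                                   
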